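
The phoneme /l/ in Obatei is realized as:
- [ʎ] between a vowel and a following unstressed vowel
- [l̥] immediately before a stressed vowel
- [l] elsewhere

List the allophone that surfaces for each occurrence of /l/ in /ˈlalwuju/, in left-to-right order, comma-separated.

[l̥], [l]

Occurrence 1 (position 1): immediately before a stressed vowel → [l̥].
Occurrence 2 (position 3): no conditioning environment matches → elsewhere allophone [l].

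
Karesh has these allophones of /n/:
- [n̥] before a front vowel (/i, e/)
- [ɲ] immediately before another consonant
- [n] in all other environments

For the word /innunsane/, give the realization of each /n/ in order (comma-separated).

[ɲ], [n], [ɲ], [n̥]

Occurrence 1 (position 2): immediately before another consonant → [ɲ].
Occurrence 2 (position 3): no conditioning environment matches → elsewhere allophone [n].
Occurrence 3 (position 5): immediately before another consonant → [ɲ].
Occurrence 4 (position 8): before a front vowel (/i, e/) → [n̥].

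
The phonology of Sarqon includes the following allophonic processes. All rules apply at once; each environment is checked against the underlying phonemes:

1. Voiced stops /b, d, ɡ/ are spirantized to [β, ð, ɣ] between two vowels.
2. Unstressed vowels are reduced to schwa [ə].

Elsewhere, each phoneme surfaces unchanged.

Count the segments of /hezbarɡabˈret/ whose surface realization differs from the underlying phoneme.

3

Segments that undergo a rule: /e/ → [ə] (rule 2); /a/ → [ə] (rule 2); /a/ → [ə] (rule 2).
All other segments surface unchanged.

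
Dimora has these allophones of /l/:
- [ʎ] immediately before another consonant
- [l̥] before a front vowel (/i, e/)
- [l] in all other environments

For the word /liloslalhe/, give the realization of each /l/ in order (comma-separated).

[l̥], [l], [l], [ʎ]

Occurrence 1 (position 1): before a front vowel (/i, e/) → [l̥].
Occurrence 2 (position 3): no conditioning environment matches → elsewhere allophone [l].
Occurrence 3 (position 6): no conditioning environment matches → elsewhere allophone [l].
Occurrence 4 (position 8): immediately before another consonant → [ʎ].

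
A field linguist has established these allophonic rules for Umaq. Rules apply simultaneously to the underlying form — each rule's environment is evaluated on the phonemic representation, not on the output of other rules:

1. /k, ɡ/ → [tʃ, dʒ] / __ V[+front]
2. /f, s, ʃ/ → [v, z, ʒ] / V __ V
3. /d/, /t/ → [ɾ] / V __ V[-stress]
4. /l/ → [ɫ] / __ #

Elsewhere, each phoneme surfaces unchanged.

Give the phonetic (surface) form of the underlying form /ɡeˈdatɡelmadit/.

[dʒeˈdatdʒelmaɾit]

/ɡ/ (word-initial): before a front vowel, so rule 1 applies → [dʒ].
/e/ (between /ɡ/ and /d/): no rule targets it → [e].
/d/ (between /e/ and /a/): rule 3 targets it, but not between a vowel and a following unstressed vowel → unchanged [d].
/a/ stays [a].
/t/ (between /a/ and /ɡ/) fails the environment for rule 3, so it stays [t].
/ɡ/ (between /t/ and /e/): before a front vowel, so rule 1 applies → [dʒ].
/e/ (between /ɡ/ and /l/) is unaffected → [e].
/l/ (between /e/ and /m/) fails the environment for rule 4, so it stays [l].
/m/ stays [m].
/a/ (between /m/ and /d/) is unaffected → [a].
/d/ meets the environment for rule 3 (between a vowel and a following unstressed vowel) → [ɾ].
/i/ — not in any rule's target class → [i].
/t/ (word-final): rule 3 targets it, but not between a vowel and a following unstressed vowel → unchanged [t].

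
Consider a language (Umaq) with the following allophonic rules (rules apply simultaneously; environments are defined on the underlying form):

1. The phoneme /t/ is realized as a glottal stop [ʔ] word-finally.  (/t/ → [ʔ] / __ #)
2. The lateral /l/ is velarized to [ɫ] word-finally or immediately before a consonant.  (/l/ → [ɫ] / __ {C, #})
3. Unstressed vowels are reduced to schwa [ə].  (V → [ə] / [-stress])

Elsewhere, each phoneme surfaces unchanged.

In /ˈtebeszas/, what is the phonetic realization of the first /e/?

/e/ (between /t/ and /b/): rule 3 targets it, but not in an unstressed syllable → unchanged [e].

[e]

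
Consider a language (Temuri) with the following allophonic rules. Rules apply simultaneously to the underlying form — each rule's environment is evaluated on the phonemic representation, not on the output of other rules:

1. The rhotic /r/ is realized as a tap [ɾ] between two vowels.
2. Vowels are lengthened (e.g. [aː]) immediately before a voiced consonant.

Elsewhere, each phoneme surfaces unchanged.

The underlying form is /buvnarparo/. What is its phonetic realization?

/b/ (word-initial) is unaffected → [b].
/u/ (between /b/ and /v/) occurs before a voiced consonant → [uː] by rule 2.
/v/ — not in any rule's target class → [v].
/n/ stays [n].
/a/ — between /n/ and /r/, before a voiced consonant — surfaces as [aː] (rule 2).
/r/ (between /a/ and /p/): rule 1 targets it, but not between two vowels → unchanged [r].
/p/ (between /r/ and /a/) is unaffected → [p].
/a/ (between /p/ and /r/) occurs before a voiced consonant → [aː] by rule 2.
/r/ (between /a/ and /o/) occurs between two vowels → [ɾ] by rule 1.
/o/ (word-final) fails the environment for rule 2, so it stays [o].

[buːvnaːrpaːɾo]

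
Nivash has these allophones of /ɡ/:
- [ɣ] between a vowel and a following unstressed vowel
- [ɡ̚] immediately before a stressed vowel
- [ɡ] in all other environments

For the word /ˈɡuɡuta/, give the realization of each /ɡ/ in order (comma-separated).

Occurrence 1 (position 1): immediately before a stressed vowel → [ɡ̚].
Occurrence 2 (position 3): between a vowel and a following unstressed vowel → [ɣ].

[ɡ̚], [ɣ]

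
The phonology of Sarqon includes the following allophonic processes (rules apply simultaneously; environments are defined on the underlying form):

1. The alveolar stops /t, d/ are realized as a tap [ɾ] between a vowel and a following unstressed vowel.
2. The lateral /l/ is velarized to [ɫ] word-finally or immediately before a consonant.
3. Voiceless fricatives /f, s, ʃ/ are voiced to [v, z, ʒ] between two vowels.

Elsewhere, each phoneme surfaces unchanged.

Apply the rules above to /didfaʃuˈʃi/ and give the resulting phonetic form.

/d/ (word-initial) fails the environment for rule 1, so it stays [d].
/i/ — not in any rule's target class → [i].
/d/ (between /i/ and /f/) is in the target of rule 1 but the environment (between a vowel and a following unstressed vowel) is not met → [d].
/f/ (between /d/ and /a/) fails the environment for rule 3, so it stays [f].
/a/ (between /f/ and /ʃ/): no rule targets it → [a].
/ʃ/ meets the environment for rule 3 (between two vowels) → [ʒ].
/u/ (between /ʃ/ and /ʃ/) is unaffected → [u].
/ʃ/ — between /u/ and /i/, between two vowels — surfaces as [ʒ] (rule 3).
/i/ (word-final): no rule targets it → [i].

[didfaʒuˈʒi]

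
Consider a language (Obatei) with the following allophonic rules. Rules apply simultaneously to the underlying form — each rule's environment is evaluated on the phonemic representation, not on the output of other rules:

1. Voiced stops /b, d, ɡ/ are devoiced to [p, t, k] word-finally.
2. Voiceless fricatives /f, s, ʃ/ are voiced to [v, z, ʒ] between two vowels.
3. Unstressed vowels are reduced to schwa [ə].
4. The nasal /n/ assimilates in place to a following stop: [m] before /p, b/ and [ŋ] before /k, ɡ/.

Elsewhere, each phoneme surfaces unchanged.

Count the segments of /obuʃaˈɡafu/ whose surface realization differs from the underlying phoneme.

6

Segments that undergo a rule: /o/ → [ə] (rule 3); /u/ → [ə] (rule 3); /ʃ/ → [ʒ] (rule 2); /a/ → [ə] (rule 3); /f/ → [v] (rule 2); /u/ → [ə] (rule 3).
All other segments surface unchanged.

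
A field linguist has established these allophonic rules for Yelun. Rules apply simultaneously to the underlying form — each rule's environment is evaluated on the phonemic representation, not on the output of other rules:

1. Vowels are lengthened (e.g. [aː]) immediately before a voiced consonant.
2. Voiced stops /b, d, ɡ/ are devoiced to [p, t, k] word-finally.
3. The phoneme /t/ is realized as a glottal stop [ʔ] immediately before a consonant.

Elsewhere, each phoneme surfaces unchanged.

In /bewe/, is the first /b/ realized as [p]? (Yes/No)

No

/b/ (word-initial) fails the environment for rule 2, so it stays [b].
The actual realization is [b], not [p].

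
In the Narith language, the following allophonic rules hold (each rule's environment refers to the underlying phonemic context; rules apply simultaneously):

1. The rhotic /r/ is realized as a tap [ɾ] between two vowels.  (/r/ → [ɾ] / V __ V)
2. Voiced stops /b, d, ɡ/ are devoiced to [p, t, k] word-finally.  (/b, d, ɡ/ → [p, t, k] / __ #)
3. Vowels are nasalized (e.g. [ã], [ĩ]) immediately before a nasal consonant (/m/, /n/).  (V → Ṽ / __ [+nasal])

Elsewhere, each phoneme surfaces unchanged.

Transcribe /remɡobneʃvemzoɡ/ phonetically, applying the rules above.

/r/ (word-initial) fails the environment for rule 1, so it stays [r].
/e/ (between /r/ and /m/): before a nasal consonant, so rule 3 applies → [ẽ].
/m/ (between /e/ and /ɡ/) is unaffected → [m].
/ɡ/ — between /m/ and /o/; rule 2 does not apply here → [ɡ].
/o/ (between /ɡ/ and /b/) fails the environment for rule 3, so it stays [o].
/b/ (between /o/ and /n/): rule 2 targets it, but not word-finally → unchanged [b].
/n/ (between /b/ and /e/): no rule targets it → [n].
/e/ (between /n/ and /ʃ/) is in the target of rule 3 but the environment (before a nasal consonant) is not met → [e].
/ʃ/ — not in any rule's target class → [ʃ].
/v/ (between /ʃ/ and /e/) is unaffected → [v].
/e/ — between /v/ and /m/, before a nasal consonant — surfaces as [ẽ] (rule 3).
/m/ stays [m].
/z/ (between /m/ and /o/) is unaffected → [z].
/o/ (between /z/ and /ɡ/) is in the target of rule 3 but the environment (before a nasal consonant) is not met → [o].
Rule 2 applies to /ɡ/ (word-final: word-finally) → [k].

[rẽmɡobneʃvẽmzok]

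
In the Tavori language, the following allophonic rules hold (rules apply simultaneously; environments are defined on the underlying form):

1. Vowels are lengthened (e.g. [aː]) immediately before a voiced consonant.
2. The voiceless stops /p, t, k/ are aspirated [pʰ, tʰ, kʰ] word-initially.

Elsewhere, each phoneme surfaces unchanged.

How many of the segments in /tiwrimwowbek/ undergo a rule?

4

Segments that undergo a rule: /t/ → [tʰ] (rule 2); /i/ → [iː] (rule 1); /i/ → [iː] (rule 1); /o/ → [oː] (rule 1).
All other segments surface unchanged.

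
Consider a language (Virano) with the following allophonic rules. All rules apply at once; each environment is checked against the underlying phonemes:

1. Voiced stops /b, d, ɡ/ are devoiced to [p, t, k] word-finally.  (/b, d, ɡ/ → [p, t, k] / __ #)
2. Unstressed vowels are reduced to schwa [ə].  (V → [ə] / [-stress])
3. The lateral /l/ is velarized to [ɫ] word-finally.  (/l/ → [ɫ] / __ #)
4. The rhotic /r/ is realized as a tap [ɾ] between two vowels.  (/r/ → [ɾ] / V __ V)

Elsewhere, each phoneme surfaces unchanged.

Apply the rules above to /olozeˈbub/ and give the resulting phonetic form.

[ələzəˈbup]

/o/ (word-initial) occurs in an unstressed syllable → [ə] by rule 2.
/l/ (between /o/ and /o/): rule 3 targets it, but not word-finally → unchanged [l].
/o/ — between /l/ and /z/, in an unstressed syllable — surfaces as [ə] (rule 2).
/z/ (between /o/ and /e/) is unaffected → [z].
/e/ meets the environment for rule 2 (in an unstressed syllable) → [ə].
/b/ (between /e/ and /u/): rule 1 targets it, but not word-finally → unchanged [b].
/u/ (between /b/ and /b/): rule 2 targets it, but not in an unstressed syllable → unchanged [u].
/b/ meets the environment for rule 1 (word-finally) → [p].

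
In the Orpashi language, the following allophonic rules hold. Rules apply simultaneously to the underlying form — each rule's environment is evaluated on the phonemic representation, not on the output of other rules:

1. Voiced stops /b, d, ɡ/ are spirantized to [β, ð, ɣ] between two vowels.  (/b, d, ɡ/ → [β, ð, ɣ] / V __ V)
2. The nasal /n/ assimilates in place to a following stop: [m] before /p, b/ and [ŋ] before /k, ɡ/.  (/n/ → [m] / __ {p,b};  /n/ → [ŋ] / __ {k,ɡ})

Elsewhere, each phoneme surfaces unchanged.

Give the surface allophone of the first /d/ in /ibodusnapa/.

/d/ (between /o/ and /u/) occurs between two vowels → [ð] by rule 1.

[ð]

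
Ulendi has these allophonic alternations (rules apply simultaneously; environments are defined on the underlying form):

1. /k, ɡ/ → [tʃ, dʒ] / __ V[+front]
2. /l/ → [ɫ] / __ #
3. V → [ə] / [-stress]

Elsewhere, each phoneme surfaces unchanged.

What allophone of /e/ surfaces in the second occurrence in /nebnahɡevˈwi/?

Rule 3 applies to /e/ (between /ɡ/ and /v/: in an unstressed syllable) → [ə].

[ə]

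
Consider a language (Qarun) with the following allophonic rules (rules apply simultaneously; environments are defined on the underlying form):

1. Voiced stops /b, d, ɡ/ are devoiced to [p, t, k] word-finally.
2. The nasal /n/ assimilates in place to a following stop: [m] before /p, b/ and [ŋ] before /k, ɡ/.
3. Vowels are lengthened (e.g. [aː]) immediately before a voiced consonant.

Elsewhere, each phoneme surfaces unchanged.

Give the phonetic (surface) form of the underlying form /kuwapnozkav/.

/k/ (word-initial): no rule targets it → [k].
/u/ (between /k/ and /w/) occurs before a voiced consonant → [uː] by rule 3.
/w/ (between /u/ and /a/) is unaffected → [w].
/a/ (between /w/ and /p/): rule 3 targets it, but not before a voiced consonant → unchanged [a].
/p/ stays [p].
/n/ (between /p/ and /o/) fails the environment for rule 2, so it stays [n].
/o/ (between /n/ and /z/) occurs before a voiced consonant → [oː] by rule 3.
/z/ (between /o/ and /k/): no rule targets it → [z].
/k/ — not in any rule's target class → [k].
/a/ — between /k/ and /v/, before a voiced consonant — surfaces as [aː] (rule 3).
/v/ (word-final): no rule targets it → [v].

[kuːwapnoːzkaːv]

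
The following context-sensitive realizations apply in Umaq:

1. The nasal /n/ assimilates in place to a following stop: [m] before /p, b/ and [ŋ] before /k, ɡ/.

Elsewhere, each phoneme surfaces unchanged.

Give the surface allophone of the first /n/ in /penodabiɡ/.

[n]

/n/ — between /e/ and /o/; rule 1 does not apply here → [n].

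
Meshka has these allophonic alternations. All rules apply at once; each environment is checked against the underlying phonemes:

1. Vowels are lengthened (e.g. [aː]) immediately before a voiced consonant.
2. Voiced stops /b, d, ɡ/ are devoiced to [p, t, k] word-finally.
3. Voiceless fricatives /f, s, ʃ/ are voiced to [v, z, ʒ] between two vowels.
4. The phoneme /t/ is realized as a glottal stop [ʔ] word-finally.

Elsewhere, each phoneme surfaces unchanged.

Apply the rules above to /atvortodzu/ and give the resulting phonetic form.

/a/ (word-initial) fails the environment for rule 1, so it stays [a].
/t/ (between /a/ and /v/): rule 4 targets it, but not word-finally → unchanged [t].
/v/ (between /t/ and /o/): no rule targets it → [v].
/o/ (between /v/ and /r/): before a voiced consonant, so rule 1 applies → [oː].
/r/ (between /o/ and /t/): no rule targets it → [r].
/t/ (between /r/ and /o/) is in the target of rule 4 but the environment (word-finally) is not met → [t].
/o/ (between /t/ and /d/) occurs before a voiced consonant → [oː] by rule 1.
/d/ (between /o/ and /z/) fails the environment for rule 2, so it stays [d].
/z/ — not in any rule's target class → [z].
/u/ (word-final) is in the target of rule 1 but the environment (before a voiced consonant) is not met → [u].

[atvoːrtoːdzu]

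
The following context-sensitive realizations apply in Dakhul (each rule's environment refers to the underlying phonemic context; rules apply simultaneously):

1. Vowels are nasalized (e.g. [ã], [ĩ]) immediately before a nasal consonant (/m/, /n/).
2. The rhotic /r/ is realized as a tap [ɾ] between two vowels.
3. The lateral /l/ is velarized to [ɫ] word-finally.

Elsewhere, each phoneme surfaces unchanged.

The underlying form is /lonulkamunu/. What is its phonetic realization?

/l/ (word-initial): rule 3 targets it, but not word-finally → unchanged [l].
/o/ — between /l/ and /n/, before a nasal consonant — surfaces as [õ] (rule 1).
/n/ (between /o/ and /u/): no rule targets it → [n].
/u/ (between /n/ and /l/) fails the environment for rule 1, so it stays [u].
/l/ (between /u/ and /k/) is in the target of rule 3 but the environment (word-finally) is not met → [l].
/k/ stays [k].
/a/ meets the environment for rule 1 (before a nasal consonant) → [ã].
/m/ — not in any rule's target class → [m].
/u/ (between /m/ and /n/) occurs before a nasal consonant → [ũ] by rule 1.
/n/ stays [n].
/u/ — word-final; rule 1 does not apply here → [u].

[lõnulkãmũnu]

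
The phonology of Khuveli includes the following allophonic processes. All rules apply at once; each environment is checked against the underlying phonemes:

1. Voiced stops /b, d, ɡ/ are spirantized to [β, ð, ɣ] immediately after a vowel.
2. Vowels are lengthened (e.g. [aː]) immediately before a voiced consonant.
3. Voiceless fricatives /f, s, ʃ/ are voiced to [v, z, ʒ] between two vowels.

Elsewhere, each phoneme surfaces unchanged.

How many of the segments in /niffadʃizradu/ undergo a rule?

Segments that undergo a rule: /a/ → [aː] (rule 2); /d/ → [ð] (rule 1); /i/ → [iː] (rule 2); /a/ → [aː] (rule 2); /d/ → [ð] (rule 1).
All other segments surface unchanged.

5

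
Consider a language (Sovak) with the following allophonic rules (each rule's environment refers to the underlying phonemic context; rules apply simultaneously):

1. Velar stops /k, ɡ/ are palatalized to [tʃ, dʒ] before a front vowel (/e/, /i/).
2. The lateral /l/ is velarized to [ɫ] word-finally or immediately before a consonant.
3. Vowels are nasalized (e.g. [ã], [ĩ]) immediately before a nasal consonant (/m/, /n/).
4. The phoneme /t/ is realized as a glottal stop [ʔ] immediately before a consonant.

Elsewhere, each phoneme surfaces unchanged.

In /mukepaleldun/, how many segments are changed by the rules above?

3

Segments that undergo a rule: /k/ → [tʃ] (rule 1); /l/ → [ɫ] (rule 2); /u/ → [ũ] (rule 3).
All other segments surface unchanged.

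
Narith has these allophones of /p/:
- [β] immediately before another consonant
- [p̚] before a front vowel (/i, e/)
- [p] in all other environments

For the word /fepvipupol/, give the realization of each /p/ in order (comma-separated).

Occurrence 1 (position 3): immediately before another consonant → [β].
Occurrence 2 (position 6): no conditioning environment matches → elsewhere allophone [p].
Occurrence 3 (position 8): no conditioning environment matches → elsewhere allophone [p].

[β], [p], [p]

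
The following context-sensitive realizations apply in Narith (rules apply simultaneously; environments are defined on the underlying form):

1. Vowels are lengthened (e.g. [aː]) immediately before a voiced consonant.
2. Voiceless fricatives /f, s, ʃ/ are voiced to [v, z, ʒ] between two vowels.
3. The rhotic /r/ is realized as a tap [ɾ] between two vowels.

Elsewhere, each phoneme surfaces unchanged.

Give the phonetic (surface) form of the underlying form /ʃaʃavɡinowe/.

/ʃ/ (word-initial) is in the target of rule 2 but the environment (between two vowels) is not met → [ʃ].
/a/ — between /ʃ/ and /ʃ/; rule 1 does not apply here → [a].
/ʃ/ meets the environment for rule 2 (between two vowels) → [ʒ].
/a/ (between /ʃ/ and /v/): before a voiced consonant, so rule 1 applies → [aː].
/v/ — not in any rule's target class → [v].
/ɡ/ (between /v/ and /i/) is unaffected → [ɡ].
/i/ (between /ɡ/ and /n/): before a voiced consonant, so rule 1 applies → [iː].
/n/ — not in any rule's target class → [n].
/o/ meets the environment for rule 1 (before a voiced consonant) → [oː].
/w/ (between /o/ and /e/): no rule targets it → [w].
/e/ (word-final): rule 1 targets it, but not before a voiced consonant → unchanged [e].

[ʃaʒaːvɡiːnoːwe]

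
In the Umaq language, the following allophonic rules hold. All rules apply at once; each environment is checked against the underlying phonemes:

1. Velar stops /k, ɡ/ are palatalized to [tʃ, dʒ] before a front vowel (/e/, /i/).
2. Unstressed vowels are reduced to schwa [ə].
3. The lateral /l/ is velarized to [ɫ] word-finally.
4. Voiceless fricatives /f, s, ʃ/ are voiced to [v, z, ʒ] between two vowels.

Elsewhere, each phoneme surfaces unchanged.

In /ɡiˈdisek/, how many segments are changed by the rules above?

Segments that undergo a rule: /ɡ/ → [dʒ] (rule 1); /i/ → [ə] (rule 2); /s/ → [z] (rule 4); /e/ → [ə] (rule 2).
All other segments surface unchanged.

4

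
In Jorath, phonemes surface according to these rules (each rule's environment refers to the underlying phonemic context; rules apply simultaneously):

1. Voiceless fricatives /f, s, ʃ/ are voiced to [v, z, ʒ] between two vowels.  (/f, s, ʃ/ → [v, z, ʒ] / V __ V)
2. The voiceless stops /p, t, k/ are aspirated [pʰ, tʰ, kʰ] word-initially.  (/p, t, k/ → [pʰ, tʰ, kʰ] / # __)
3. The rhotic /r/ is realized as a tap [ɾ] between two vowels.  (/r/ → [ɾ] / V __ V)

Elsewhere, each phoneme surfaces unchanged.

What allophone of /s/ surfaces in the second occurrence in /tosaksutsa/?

[s]

/s/ (between /k/ and /u/) fails the environment for rule 1, so it stays [s].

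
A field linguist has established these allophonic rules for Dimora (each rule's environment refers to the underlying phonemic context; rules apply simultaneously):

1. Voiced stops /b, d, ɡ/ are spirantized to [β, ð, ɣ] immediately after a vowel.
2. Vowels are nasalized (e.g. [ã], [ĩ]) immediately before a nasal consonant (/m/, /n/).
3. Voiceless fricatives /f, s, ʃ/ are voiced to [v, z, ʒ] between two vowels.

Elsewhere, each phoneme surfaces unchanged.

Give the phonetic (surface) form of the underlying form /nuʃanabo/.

/n/ stays [n].
/u/ (between /n/ and /ʃ/) is in the target of rule 2 but the environment (before a nasal consonant) is not met → [u].
/ʃ/ — between /u/ and /a/, between two vowels — surfaces as [ʒ] (rule 3).
/a/ (between /ʃ/ and /n/): before a nasal consonant, so rule 2 applies → [ã].
/n/ (between /a/ and /a/) is unaffected → [n].
/a/ (between /n/ and /b/) is in the target of rule 2 but the environment (before a nasal consonant) is not met → [a].
Rule 1 applies to /b/ (between /a/ and /o/: immediately after a vowel) → [β].
/o/ (word-final): rule 2 targets it, but not before a nasal consonant → unchanged [o].

[nuʒãnaβo]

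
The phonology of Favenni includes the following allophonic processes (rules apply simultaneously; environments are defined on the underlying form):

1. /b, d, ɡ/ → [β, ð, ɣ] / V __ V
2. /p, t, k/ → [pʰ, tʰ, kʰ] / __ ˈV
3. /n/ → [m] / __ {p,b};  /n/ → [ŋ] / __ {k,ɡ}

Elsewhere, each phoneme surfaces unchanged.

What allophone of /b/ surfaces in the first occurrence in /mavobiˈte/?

[β]

/b/ meets the environment for rule 1 (between two vowels) → [β].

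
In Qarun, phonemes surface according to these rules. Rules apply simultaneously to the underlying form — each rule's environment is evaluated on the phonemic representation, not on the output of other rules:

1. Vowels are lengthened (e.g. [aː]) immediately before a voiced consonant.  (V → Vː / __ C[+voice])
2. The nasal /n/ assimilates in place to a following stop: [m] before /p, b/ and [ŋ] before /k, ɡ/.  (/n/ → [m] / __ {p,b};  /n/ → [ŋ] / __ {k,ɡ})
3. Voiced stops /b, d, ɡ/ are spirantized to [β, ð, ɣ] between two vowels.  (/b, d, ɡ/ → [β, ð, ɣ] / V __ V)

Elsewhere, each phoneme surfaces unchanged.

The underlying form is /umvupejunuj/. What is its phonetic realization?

/u/ (word-initial): before a voiced consonant, so rule 1 applies → [uː].
/m/ (between /u/ and /v/): no rule targets it → [m].
/v/ — not in any rule's target class → [v].
/u/ — between /v/ and /p/; rule 1 does not apply here → [u].
/p/ stays [p].
/e/ — between /p/ and /j/, before a voiced consonant — surfaces as [eː] (rule 1).
/j/ — not in any rule's target class → [j].
/u/ — between /j/ and /n/, before a voiced consonant — surfaces as [uː] (rule 1).
/n/ (between /u/ and /u/) fails the environment for rule 2, so it stays [n].
/u/ — between /n/ and /j/, before a voiced consonant — surfaces as [uː] (rule 1).
/j/ (word-final): no rule targets it → [j].

[uːmvupeːjuːnuːj]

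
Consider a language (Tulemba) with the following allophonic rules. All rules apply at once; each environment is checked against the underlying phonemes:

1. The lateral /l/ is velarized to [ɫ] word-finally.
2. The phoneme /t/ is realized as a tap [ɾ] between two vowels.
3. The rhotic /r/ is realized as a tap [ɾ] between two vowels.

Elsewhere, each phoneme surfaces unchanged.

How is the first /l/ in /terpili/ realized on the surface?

[l]

/l/ (between /i/ and /i/) is in the target of rule 1 but the environment (word-finally) is not met → [l].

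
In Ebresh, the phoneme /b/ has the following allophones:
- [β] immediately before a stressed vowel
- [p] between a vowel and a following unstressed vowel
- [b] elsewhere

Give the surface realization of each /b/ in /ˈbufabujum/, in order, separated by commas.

[β], [p]

Occurrence 1 (position 1): immediately before a stressed vowel → [β].
Occurrence 2 (position 5): between a vowel and a following unstressed vowel → [p].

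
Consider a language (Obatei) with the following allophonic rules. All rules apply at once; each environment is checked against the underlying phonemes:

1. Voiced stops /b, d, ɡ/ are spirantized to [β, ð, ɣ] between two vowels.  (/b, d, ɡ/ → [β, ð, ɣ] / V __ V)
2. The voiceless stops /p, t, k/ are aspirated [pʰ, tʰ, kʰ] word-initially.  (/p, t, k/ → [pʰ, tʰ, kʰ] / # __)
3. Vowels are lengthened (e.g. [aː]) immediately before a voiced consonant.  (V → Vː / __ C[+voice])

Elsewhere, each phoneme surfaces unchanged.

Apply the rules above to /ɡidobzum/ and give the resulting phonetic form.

[ɡiːðoːbzuːm]

/ɡ/ (word-initial) fails the environment for rule 1, so it stays [ɡ].
/i/ (between /ɡ/ and /d/): before a voiced consonant, so rule 3 applies → [iː].
Rule 1 applies to /d/ (between /i/ and /o/: between two vowels) → [ð].
/o/ (between /d/ and /b/): before a voiced consonant, so rule 3 applies → [oː].
/b/ (between /o/ and /z/) fails the environment for rule 1, so it stays [b].
/z/ (between /b/ and /u/) is unaffected → [z].
/u/ (between /z/ and /m/) occurs before a voiced consonant → [uː] by rule 3.
/m/ (word-final): no rule targets it → [m].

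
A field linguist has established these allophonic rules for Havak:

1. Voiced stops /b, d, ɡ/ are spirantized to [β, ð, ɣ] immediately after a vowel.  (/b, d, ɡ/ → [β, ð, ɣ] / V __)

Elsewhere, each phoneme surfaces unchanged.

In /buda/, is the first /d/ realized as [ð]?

Yes

/d/ (between /u/ and /a/) occurs immediately after a vowel → [ð] by rule 1.
The actual realization is [ð], which matches [ð].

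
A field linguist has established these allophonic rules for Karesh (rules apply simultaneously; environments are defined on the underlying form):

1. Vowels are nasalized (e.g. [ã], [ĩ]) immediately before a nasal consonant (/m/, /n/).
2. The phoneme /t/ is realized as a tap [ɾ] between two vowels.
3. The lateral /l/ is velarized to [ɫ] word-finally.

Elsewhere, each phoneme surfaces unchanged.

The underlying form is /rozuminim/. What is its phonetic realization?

[rozũmĩnĩm]

/r/ (word-initial): no rule targets it → [r].
/o/ (between /r/ and /z/) is in the target of rule 1 but the environment (before a nasal consonant) is not met → [o].
/z/ (between /o/ and /u/) is unaffected → [z].
/u/ meets the environment for rule 1 (before a nasal consonant) → [ũ].
/m/ — not in any rule's target class → [m].
/i/ — between /m/ and /n/, before a nasal consonant — surfaces as [ĩ] (rule 1).
/n/ stays [n].
/i/ (between /n/ and /m/): before a nasal consonant, so rule 1 applies → [ĩ].
/m/ — not in any rule's target class → [m].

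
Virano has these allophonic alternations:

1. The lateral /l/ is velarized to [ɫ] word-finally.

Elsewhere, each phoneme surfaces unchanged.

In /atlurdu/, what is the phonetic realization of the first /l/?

/l/ — between /t/ and /u/; rule 1 does not apply here → [l].

[l]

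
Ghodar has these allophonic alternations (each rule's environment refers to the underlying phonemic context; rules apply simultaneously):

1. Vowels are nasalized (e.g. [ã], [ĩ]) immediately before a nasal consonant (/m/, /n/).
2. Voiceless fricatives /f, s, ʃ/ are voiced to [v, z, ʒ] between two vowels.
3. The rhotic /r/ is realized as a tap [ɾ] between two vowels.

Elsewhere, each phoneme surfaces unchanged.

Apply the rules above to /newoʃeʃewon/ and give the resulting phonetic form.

[newoʒeʒewõn]

/e/ (between /n/ and /w/) is in the target of rule 1 but the environment (before a nasal consonant) is not met → [e].
/o/ (between /w/ and /ʃ/) is in the target of rule 1 but the environment (before a nasal consonant) is not met → [o].
/ʃ/ meets the environment for rule 2 (between two vowels) → [ʒ].
/e/ — between /ʃ/ and /ʃ/; rule 1 does not apply here → [e].
/ʃ/ meets the environment for rule 2 (between two vowels) → [ʒ].
/e/ (between /ʃ/ and /w/): rule 1 targets it, but not before a nasal consonant → unchanged [e].
/o/ — between /w/ and /n/, before a nasal consonant — surfaces as [õ] (rule 1).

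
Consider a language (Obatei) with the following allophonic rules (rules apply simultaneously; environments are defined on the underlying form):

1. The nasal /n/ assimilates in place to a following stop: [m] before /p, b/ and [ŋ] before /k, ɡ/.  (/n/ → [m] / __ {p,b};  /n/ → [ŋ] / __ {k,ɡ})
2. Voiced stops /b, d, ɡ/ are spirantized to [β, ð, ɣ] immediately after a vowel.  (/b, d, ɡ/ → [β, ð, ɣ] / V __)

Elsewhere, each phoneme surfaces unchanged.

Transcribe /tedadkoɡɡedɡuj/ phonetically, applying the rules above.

/t/ — not in any rule's target class → [t].
/e/ — not in any rule's target class → [e].
/d/ (between /e/ and /a/) occurs immediately after a vowel → [ð] by rule 2.
/a/ — not in any rule's target class → [a].
/d/ (between /a/ and /k/): immediately after a vowel, so rule 2 applies → [ð].
/k/ — not in any rule's target class → [k].
/o/ — not in any rule's target class → [o].
/ɡ/ (between /o/ and /ɡ/) occurs immediately after a vowel → [ɣ] by rule 2.
/ɡ/ — between /ɡ/ and /e/; rule 2 does not apply here → [ɡ].
/e/ — not in any rule's target class → [e].
/d/ — between /e/ and /ɡ/, immediately after a vowel — surfaces as [ð] (rule 2).
/ɡ/ — between /d/ and /u/; rule 2 does not apply here → [ɡ].
/u/ — not in any rule's target class → [u].
/j/ stays [j].

[teðaðkoɣɡeðɡuj]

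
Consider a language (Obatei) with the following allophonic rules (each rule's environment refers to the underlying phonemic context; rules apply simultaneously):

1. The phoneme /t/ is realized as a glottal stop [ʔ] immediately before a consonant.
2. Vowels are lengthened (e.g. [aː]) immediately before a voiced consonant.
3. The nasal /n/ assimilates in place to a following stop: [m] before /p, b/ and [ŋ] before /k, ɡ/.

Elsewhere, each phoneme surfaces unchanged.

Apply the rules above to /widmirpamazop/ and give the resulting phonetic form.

[wiːdmiːrpaːmaːzop]

/w/ stays [w].
/i/ — between /w/ and /d/, before a voiced consonant — surfaces as [iː] (rule 2).
/d/ (between /i/ and /m/): no rule targets it → [d].
/m/ (between /d/ and /i/): no rule targets it → [m].
/i/ (between /m/ and /r/): before a voiced consonant, so rule 2 applies → [iː].
/r/ (between /i/ and /p/) is unaffected → [r].
/p/ (between /r/ and /a/) is unaffected → [p].
/a/ — between /p/ and /m/, before a voiced consonant — surfaces as [aː] (rule 2).
/m/ (between /a/ and /a/) is unaffected → [m].
/a/ (between /m/ and /z/) occurs before a voiced consonant → [aː] by rule 2.
/z/ (between /a/ and /o/) is unaffected → [z].
/o/ (between /z/ and /p/): rule 2 targets it, but not before a voiced consonant → unchanged [o].
/p/ — not in any rule's target class → [p].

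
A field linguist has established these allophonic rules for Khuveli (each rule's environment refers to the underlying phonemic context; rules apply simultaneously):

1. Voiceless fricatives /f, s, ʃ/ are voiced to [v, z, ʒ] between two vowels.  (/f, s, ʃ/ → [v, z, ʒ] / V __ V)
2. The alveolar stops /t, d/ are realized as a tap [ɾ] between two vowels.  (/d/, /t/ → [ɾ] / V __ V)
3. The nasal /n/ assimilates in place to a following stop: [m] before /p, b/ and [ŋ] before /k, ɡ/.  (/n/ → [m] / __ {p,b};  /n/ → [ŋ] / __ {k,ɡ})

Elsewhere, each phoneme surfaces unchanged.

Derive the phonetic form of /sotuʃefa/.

[soɾuʒeva]

/s/ (word-initial) fails the environment for rule 1, so it stays [s].
/o/ — not in any rule's target class → [o].
/t/ (between /o/ and /u/): between two vowels, so rule 2 applies → [ɾ].
/u/ — not in any rule's target class → [u].
/ʃ/ (between /u/ and /e/) occurs between two vowels → [ʒ] by rule 1.
/e/ — not in any rule's target class → [e].
/f/ — between /e/ and /a/, between two vowels — surfaces as [v] (rule 1).
/a/ (word-final) is unaffected → [a].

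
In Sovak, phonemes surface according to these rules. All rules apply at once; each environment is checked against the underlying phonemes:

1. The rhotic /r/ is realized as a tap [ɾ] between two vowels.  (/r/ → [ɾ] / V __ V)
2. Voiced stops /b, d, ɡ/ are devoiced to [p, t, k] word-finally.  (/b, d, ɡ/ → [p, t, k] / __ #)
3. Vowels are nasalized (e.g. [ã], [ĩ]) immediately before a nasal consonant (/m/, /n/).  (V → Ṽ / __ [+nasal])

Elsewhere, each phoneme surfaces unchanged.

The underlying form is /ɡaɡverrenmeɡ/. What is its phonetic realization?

/ɡ/ (word-initial) is in the target of rule 2 but the environment (word-finally) is not met → [ɡ].
/a/ — between /ɡ/ and /ɡ/; rule 3 does not apply here → [a].
/ɡ/ — between /a/ and /v/; rule 2 does not apply here → [ɡ].
/v/ (between /ɡ/ and /e/): no rule targets it → [v].
/e/ — between /v/ and /r/; rule 3 does not apply here → [e].
/r/ (between /e/ and /r/) is in the target of rule 1 but the environment (between two vowels) is not met → [r].
/r/ (between /r/ and /e/): rule 1 targets it, but not between two vowels → unchanged [r].
/e/ (between /r/ and /n/): before a nasal consonant, so rule 3 applies → [ẽ].
/n/ (between /e/ and /m/): no rule targets it → [n].
/m/ (between /n/ and /e/) is unaffected → [m].
/e/ — between /m/ and /ɡ/; rule 3 does not apply here → [e].
/ɡ/ — word-final, word-finally — surfaces as [k] (rule 2).

[ɡaɡverrẽnmek]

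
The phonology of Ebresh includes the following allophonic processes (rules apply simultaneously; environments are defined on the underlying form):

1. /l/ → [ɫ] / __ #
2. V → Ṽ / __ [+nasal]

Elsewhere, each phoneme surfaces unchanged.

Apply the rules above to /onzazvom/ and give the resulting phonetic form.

/o/ — word-initial, before a nasal consonant — surfaces as [õ] (rule 2).
/n/ (between /o/ and /z/): no rule targets it → [n].
/z/ stays [z].
/a/ (between /z/ and /z/) fails the environment for rule 2, so it stays [a].
/z/ — not in any rule's target class → [z].
/v/ (between /z/ and /o/): no rule targets it → [v].
/o/ (between /v/ and /m/) occurs before a nasal consonant → [õ] by rule 2.
/m/ stays [m].

[õnzazvõm]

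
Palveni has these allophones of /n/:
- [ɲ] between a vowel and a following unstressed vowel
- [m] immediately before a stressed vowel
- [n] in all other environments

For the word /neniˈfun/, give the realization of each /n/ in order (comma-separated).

[n], [ɲ], [n]

Occurrence 1 (position 1): no conditioning environment matches → elsewhere allophone [n].
Occurrence 2 (position 3): between a vowel and a following unstressed vowel → [ɲ].
Occurrence 3 (position 7): no conditioning environment matches → elsewhere allophone [n].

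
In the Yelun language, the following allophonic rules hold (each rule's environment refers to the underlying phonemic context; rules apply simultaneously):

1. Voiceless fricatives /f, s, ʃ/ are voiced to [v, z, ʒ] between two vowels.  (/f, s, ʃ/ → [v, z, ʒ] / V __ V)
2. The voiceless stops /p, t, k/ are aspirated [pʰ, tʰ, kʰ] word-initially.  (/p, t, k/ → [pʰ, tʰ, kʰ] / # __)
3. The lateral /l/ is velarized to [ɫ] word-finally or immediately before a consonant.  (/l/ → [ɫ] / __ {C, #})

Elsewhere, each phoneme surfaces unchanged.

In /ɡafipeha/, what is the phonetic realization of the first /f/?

Rule 1 applies to /f/ (between /a/ and /i/: between two vowels) → [v].

[v]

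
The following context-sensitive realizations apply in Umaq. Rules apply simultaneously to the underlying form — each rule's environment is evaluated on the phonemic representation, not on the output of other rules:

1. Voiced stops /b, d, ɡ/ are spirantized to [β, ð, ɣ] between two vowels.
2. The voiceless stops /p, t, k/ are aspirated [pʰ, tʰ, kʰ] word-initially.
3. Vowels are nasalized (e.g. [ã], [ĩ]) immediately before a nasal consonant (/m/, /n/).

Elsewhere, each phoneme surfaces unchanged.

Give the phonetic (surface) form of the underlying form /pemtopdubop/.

/p/ — word-initial, word-initially — surfaces as [pʰ] (rule 2).
/e/ — between /p/ and /m/, before a nasal consonant — surfaces as [ẽ] (rule 3).
/m/ — not in any rule's target class → [m].
/t/ (between /m/ and /o/) is in the target of rule 2 but the environment (word-initially) is not met → [t].
/o/ (between /t/ and /p/) fails the environment for rule 3, so it stays [o].
/p/ (between /o/ and /d/) is in the target of rule 2 but the environment (word-initially) is not met → [p].
/d/ — between /p/ and /u/; rule 1 does not apply here → [d].
/u/ (between /d/ and /b/) fails the environment for rule 3, so it stays [u].
/b/ — between /u/ and /o/, between two vowels — surfaces as [β] (rule 1).
/o/ — between /b/ and /p/; rule 3 does not apply here → [o].
/p/ (word-final) fails the environment for rule 2, so it stays [p].

[pʰẽmtopduβop]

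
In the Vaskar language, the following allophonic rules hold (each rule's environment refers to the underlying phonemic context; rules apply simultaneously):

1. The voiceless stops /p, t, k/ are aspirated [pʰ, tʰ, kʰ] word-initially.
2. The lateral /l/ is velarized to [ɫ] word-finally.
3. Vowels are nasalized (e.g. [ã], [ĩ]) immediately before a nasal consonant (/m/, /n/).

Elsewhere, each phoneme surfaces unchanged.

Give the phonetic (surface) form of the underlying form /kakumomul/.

[kʰakũmõmuɫ]

/k/ (word-initial): word-initially, so rule 1 applies → [kʰ].
/a/ (between /k/ and /k/) fails the environment for rule 3, so it stays [a].
/k/ (between /a/ and /u/) fails the environment for rule 1, so it stays [k].
/u/ — between /k/ and /m/, before a nasal consonant — surfaces as [ũ] (rule 3).
/m/ (between /u/ and /o/) is unaffected → [m].
/o/ meets the environment for rule 3 (before a nasal consonant) → [õ].
/m/ — not in any rule's target class → [m].
/u/ — between /m/ and /l/; rule 3 does not apply here → [u].
Rule 2 applies to /l/ (word-final: word-finally) → [ɫ].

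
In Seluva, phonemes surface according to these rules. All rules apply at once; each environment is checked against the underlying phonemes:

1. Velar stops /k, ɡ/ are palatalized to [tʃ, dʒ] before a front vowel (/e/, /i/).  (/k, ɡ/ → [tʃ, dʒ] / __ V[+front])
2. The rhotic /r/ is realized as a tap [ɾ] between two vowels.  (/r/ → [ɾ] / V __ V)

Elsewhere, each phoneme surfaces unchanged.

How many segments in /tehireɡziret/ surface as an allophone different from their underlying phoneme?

Segments that undergo a rule: /r/ → [ɾ] (rule 2); /r/ → [ɾ] (rule 2).
All other segments surface unchanged.

2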